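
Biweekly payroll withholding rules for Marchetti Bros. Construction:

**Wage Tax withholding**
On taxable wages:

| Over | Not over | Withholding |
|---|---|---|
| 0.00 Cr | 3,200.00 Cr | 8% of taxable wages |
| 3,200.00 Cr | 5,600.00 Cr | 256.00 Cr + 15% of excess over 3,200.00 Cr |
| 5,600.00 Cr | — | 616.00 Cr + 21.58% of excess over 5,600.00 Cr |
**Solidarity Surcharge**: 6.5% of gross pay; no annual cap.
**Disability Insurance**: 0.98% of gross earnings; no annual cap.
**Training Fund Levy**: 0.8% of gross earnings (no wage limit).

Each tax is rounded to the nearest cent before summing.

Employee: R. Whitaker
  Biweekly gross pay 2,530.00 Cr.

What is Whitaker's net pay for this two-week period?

2,118.12 Cr

Wage Tax: taxable = 2,530.00 Cr
  8% × 2,530.00 Cr = 202.40 Cr
Solidarity Surcharge: 6.5% × 2,530.00 Cr = 164.45 Cr
Disability Insurance: 0.98% × 2,530.00 Cr = 24.79 Cr
Training Fund Levy: 0.8% × 2,530.00 Cr = 20.24 Cr
Total withheld: 202.40 Cr + 164.45 Cr + 24.79 Cr + 20.24 Cr = 411.88 Cr
Net pay: 2,530.00 Cr − 411.88 Cr = 2,118.12 Cr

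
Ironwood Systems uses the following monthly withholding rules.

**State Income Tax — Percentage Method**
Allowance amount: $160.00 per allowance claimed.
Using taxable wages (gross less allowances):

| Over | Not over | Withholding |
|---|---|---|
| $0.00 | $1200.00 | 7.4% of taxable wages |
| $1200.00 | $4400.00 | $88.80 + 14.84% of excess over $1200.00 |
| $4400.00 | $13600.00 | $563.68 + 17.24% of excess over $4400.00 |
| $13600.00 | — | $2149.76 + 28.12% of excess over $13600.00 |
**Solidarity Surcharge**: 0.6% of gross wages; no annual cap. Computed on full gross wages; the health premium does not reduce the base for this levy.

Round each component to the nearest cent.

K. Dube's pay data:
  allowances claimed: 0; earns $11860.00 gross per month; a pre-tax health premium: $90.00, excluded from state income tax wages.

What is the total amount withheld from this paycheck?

State Income Tax: taxable = $11860.00 − $90.00 = $11770.00
  $563.68 + 17.24% × ($11770.00 − $4400.00) = $563.68 + 17.24% × $7370.00 = $1834.27
Solidarity Surcharge: 0.6% × $11860.00 = $71.16
Total: $1834.27 + $71.16 = $1905.43

$1905.43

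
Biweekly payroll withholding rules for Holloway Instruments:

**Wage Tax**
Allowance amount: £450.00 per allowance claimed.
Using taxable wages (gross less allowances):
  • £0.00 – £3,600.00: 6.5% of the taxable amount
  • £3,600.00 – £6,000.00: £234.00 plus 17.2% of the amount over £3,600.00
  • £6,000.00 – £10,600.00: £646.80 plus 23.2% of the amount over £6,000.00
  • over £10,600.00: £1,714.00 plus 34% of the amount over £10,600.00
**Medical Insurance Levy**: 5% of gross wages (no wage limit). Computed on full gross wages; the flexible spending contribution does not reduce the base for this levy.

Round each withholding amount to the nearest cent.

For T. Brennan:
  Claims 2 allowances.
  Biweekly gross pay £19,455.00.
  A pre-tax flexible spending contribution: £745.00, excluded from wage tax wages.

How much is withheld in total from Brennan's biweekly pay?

Wage Tax: taxable = £19,455.00 − £745.00 − 2×£450.00 = £17,810.00
  £1,714.00 + 34% × (£17,810.00 − £10,600.00) = £1,714.00 + 34% × £7,210.00 = £4,165.40
Medical Insurance Levy: 5% × £19,455.00 = £972.75
Total: £4,165.40 + £972.75 = £5,138.15

£5,138.15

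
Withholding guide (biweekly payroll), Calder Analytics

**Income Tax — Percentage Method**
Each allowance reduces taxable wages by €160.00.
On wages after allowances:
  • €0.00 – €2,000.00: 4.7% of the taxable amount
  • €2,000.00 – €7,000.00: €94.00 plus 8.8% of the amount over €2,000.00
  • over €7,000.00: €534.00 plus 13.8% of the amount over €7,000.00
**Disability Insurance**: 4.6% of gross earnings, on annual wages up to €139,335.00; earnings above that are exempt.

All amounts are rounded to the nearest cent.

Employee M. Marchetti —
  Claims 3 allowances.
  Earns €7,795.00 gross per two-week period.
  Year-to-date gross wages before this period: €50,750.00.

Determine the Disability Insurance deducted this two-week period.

Disability Insurance: 4.6% × €7,795.00 = €358.57

€358.57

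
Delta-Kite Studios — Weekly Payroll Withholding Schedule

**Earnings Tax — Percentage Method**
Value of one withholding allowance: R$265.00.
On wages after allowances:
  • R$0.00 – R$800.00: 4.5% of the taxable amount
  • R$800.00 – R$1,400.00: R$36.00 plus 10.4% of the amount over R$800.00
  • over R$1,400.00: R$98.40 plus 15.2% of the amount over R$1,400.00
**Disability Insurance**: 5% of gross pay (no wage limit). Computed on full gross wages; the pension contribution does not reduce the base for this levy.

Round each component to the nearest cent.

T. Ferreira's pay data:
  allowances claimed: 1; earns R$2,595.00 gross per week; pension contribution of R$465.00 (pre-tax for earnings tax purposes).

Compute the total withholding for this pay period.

Earnings Tax: taxable = R$2,595.00 − R$465.00 − 1×R$265.00 = R$1,865.00
  R$98.40 + 15.2% × (R$1,865.00 − R$1,400.00) = R$98.40 + 15.2% × R$465.00 = R$169.08
Disability Insurance: 5% × R$2,595.00 = R$129.75
Total: R$169.08 + R$129.75 = R$298.83

R$298.83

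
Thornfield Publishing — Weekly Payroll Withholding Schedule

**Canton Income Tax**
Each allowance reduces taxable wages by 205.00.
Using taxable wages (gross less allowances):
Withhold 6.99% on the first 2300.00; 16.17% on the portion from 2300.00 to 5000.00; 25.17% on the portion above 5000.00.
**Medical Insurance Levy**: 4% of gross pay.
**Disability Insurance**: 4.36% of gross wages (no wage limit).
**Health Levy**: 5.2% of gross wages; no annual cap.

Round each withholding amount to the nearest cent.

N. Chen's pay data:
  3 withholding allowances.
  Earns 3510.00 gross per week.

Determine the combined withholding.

Canton Income Tax: taxable = 3510.00 − 3×205.00 = 2895.00
  160.77 + 16.17% × (2895.00 − 2300.00) = 160.77 + 16.17% × 595.00 = 256.98
Medical Insurance Levy: 4% × 3510.00 = 140.40
Disability Insurance: 4.36% × 3510.00 = 153.04
Health Levy: 5.2% × 3510.00 = 182.52
Total: 256.98 + 140.40 + 153.04 + 182.52 = 732.94

732.94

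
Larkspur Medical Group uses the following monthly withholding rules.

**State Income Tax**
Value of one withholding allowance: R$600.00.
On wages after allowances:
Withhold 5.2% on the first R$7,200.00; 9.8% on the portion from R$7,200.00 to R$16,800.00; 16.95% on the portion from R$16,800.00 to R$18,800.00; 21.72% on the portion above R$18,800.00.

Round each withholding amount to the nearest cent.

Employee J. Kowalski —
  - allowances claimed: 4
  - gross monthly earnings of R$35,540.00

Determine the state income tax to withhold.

State Income Tax: taxable = R$35,540.00 − 4×R$600.00 = R$33,140.00
  R$1,654.20 + 21.72% × (R$33,140.00 − R$18,800.00) = R$1,654.20 + 21.72% × R$14,340.00 = R$4,768.85

R$4,768.85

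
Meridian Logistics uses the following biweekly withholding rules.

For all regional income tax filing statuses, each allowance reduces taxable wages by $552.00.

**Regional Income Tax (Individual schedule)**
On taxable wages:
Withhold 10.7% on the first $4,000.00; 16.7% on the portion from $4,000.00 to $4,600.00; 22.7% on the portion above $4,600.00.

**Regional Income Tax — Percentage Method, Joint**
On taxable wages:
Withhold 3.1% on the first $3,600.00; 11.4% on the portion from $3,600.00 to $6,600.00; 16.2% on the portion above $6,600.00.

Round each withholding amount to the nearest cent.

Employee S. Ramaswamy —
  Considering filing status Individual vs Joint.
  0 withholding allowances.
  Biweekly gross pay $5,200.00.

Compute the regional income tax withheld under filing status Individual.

Regional Income Tax (Individual): taxable = $5,200.00
  $528.20 + 22.7% × ($5,200.00 − $4,600.00) = $528.20 + 22.7% × $600.00 = $664.40

$664.40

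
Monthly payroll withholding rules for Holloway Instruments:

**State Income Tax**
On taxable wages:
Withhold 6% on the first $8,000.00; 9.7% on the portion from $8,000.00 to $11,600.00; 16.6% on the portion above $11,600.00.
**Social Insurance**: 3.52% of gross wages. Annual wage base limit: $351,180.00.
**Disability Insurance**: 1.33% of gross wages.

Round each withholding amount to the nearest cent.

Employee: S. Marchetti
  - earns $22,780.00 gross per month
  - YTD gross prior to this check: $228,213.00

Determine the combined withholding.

State Income Tax: taxable = $22,780.00
  $829.20 + 16.6% × ($22,780.00 − $11,600.00) = $829.20 + 16.6% × $11,180.00 = $2,685.08
Social Insurance: 3.52% × $22,780.00 = $801.86
Disability Insurance: 1.33% × $22,780.00 = $302.97
Total: $2,685.08 + $801.86 + $302.97 = $3,789.91

$3,789.91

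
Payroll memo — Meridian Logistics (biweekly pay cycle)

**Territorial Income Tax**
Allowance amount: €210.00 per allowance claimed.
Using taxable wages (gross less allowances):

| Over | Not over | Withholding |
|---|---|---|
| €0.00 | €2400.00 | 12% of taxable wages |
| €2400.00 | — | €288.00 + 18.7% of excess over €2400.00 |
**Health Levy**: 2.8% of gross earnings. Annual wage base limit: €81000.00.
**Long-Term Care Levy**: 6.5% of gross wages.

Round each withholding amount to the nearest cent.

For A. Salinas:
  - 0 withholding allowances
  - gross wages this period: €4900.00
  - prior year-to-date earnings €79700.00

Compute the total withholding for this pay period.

€1110.40

Territorial Income Tax: taxable = €4900.00
  €288.00 + 18.7% × (€4900.00 − €2400.00) = €288.00 + 18.7% × €2500.00 = €755.50
Health Levy: cap €81000.00 − YTD €79700.00 = €1300.00 subject; 2.8% × €1300.00 = €36.40
Long-Term Care Levy: 6.5% × €4900.00 = €318.50
Total: €755.50 + €36.40 + €318.50 = €1110.40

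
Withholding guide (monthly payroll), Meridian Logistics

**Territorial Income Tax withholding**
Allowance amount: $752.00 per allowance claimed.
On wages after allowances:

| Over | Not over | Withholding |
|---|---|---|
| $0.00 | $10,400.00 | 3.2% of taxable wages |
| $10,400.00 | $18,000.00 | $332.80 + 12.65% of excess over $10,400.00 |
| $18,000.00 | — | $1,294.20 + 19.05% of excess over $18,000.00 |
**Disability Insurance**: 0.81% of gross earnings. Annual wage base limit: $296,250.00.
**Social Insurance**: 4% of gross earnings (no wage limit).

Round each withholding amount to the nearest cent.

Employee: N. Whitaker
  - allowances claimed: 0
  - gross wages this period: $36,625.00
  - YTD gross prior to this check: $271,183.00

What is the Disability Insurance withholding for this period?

Disability Insurance: cap $296,250.00 − YTD $271,183.00 = $25,067.00 subject; 0.81% × $25,067.00 = $203.04

$203.04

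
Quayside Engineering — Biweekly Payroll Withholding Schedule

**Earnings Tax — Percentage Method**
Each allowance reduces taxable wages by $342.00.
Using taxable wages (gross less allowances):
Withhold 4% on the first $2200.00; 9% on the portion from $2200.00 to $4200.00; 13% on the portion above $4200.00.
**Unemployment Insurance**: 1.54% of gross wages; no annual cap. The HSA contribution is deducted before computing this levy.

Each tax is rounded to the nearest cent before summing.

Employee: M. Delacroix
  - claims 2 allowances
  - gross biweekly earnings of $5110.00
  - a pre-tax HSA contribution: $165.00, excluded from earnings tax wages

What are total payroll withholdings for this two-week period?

$352.08

Earnings Tax: taxable = $5110.00 − $165.00 − 2×$342.00 = $4261.00
  $268.00 + 13% × ($4261.00 − $4200.00) = $268.00 + 13% × $61.00 = $275.93
Unemployment Insurance: 1.54% × $4945.00 = $76.15
Total: $275.93 + $76.15 = $352.08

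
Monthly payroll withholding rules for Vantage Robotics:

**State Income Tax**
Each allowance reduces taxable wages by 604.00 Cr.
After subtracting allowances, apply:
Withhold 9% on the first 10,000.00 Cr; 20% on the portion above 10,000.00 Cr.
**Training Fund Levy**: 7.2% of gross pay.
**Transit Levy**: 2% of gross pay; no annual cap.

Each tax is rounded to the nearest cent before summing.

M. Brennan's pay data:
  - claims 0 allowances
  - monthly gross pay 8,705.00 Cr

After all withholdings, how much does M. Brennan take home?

State Income Tax: taxable = 8,705.00 Cr
  9% × 8,705.00 Cr = 783.45 Cr
Training Fund Levy: 7.2% × 8,705.00 Cr = 626.76 Cr
Transit Levy: 2% × 8,705.00 Cr = 174.10 Cr
Total withheld: 783.45 Cr + 626.76 Cr + 174.10 Cr = 1,584.31 Cr
Net pay: 8,705.00 Cr − 1,584.31 Cr = 7,120.69 Cr

7,120.69 Cr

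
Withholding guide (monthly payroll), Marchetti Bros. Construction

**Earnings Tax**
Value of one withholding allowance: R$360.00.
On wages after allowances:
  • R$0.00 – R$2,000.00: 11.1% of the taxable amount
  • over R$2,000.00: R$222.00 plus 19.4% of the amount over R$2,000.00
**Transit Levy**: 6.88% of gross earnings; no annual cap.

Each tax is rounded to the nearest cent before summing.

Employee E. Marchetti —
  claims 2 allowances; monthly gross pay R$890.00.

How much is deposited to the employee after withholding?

Earnings Tax: taxable = R$890.00 − 2×R$360.00 = R$170.00
  11.1% × R$170.00 = R$18.87
Transit Levy: 6.88% × R$890.00 = R$61.23
Total withheld: R$18.87 + R$61.23 = R$80.10
Net pay: R$890.00 − R$80.10 = R$809.90

R$809.90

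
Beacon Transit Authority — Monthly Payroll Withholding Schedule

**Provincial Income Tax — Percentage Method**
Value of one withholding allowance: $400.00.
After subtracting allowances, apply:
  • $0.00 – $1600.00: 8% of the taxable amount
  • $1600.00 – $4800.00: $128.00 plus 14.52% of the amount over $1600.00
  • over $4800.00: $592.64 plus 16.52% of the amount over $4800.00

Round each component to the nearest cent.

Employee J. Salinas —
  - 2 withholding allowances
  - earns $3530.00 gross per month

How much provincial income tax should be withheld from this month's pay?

Provincial Income Tax: taxable = $3530.00 − 2×$400.00 = $2730.00
  $128.00 + 14.52% × ($2730.00 − $1600.00) = $128.00 + 14.52% × $1130.00 = $292.08

$292.08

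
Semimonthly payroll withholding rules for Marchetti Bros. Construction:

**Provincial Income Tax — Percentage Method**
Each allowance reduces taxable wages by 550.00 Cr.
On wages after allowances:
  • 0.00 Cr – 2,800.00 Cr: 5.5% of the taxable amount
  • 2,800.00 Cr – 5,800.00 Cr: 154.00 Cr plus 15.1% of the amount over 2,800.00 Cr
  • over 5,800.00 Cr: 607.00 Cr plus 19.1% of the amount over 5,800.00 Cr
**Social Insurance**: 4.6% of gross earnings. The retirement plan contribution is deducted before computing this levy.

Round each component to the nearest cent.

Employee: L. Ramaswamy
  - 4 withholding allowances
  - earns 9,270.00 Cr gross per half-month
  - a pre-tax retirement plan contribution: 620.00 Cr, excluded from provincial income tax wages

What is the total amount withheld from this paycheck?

Provincial Income Tax: taxable = 9,270.00 Cr − 620.00 Cr − 4×550.00 Cr = 6,450.00 Cr
  607.00 Cr + 19.1% × (6,450.00 Cr − 5,800.00 Cr) = 607.00 Cr + 19.1% × 650.00 Cr = 731.15 Cr
Social Insurance: 4.6% × 8,650.00 Cr = 397.90 Cr
Total: 731.15 Cr + 397.90 Cr = 1,129.05 Cr

1,129.05 Cr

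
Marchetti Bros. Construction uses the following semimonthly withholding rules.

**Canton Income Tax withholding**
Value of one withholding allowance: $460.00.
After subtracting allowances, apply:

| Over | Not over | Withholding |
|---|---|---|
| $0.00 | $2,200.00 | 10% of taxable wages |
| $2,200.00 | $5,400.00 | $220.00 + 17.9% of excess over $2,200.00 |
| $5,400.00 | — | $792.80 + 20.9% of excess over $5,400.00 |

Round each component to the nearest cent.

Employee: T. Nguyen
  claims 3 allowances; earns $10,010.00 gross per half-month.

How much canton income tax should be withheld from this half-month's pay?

Canton Income Tax: taxable = $10,010.00 − 3×$460.00 = $8,630.00
  $792.80 + 20.9% × ($8,630.00 − $5,400.00) = $792.80 + 20.9% × $3,230.00 = $1,467.87

$1,467.87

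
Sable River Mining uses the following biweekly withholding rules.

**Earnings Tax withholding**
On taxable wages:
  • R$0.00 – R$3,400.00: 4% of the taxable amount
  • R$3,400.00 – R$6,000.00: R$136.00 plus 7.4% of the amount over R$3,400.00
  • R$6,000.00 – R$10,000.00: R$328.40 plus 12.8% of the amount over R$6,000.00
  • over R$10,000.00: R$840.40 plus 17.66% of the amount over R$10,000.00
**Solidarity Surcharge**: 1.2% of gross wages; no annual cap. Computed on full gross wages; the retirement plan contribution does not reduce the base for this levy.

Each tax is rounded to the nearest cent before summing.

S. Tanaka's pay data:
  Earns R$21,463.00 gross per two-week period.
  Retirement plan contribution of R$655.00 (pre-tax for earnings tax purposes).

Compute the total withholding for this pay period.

Earnings Tax: taxable = R$21,463.00 − R$655.00 = R$20,808.00
  R$840.40 + 17.66% × (R$20,808.00 − R$10,000.00) = R$840.40 + 17.66% × R$10,808.00 = R$2,749.09
Solidarity Surcharge: 1.2% × R$21,463.00 = R$257.56
Total: R$2,749.09 + R$257.56 = R$3,006.65

R$3,006.65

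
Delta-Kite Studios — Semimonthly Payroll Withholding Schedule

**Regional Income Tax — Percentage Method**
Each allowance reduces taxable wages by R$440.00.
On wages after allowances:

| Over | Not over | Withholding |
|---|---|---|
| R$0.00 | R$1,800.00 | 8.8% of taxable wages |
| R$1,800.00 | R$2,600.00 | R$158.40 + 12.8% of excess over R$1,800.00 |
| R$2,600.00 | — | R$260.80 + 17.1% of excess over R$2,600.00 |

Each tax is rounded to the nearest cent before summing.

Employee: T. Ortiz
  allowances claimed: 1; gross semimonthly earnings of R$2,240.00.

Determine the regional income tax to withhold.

Regional Income Tax: taxable = R$2,240.00 − 1×R$440.00 = R$1,800.00
  8.8% × R$1,800.00 = R$158.40

R$158.40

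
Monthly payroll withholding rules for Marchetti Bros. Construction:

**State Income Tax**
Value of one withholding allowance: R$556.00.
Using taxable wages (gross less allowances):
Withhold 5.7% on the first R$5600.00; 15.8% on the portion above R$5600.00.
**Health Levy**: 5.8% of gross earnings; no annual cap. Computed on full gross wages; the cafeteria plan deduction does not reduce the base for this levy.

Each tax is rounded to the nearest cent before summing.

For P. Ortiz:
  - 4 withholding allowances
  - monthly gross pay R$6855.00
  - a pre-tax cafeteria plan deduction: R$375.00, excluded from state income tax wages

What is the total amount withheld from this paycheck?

R$640.18

State Income Tax: taxable = R$6855.00 − R$375.00 − 4×R$556.00 = R$4256.00
  5.7% × R$4256.00 = R$242.59
Health Levy: 5.8% × R$6855.00 = R$397.59
Total: R$242.59 + R$397.59 = R$640.18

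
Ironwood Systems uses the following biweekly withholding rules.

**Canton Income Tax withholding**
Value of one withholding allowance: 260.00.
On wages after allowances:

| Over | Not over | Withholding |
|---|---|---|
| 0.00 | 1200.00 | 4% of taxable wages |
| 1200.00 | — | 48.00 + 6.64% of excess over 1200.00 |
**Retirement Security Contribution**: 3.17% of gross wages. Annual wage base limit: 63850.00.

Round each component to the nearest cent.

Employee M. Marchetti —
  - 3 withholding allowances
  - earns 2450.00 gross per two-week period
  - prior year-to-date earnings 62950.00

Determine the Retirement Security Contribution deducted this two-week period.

Retirement Security Contribution: cap 63850.00 − YTD 62950.00 = 900.00 subject; 3.17% × 900.00 = 28.53

28.53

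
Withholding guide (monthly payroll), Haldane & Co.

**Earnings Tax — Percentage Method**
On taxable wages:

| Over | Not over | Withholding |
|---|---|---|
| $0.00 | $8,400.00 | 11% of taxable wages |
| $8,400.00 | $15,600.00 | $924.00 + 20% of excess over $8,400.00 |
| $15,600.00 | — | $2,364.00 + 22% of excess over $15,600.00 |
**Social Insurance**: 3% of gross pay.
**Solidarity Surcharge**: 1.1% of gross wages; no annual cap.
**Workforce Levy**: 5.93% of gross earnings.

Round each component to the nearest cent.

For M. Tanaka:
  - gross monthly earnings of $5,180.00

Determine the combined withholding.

Earnings Tax: taxable = $5,180.00
  11% × $5,180.00 = $569.80
Social Insurance: 3% × $5,180.00 = $155.40
Solidarity Surcharge: 1.1% × $5,180.00 = $56.98
Workforce Levy: 5.93% × $5,180.00 = $307.17
Total: $569.80 + $155.40 + $56.98 + $307.17 = $1,089.35

$1,089.35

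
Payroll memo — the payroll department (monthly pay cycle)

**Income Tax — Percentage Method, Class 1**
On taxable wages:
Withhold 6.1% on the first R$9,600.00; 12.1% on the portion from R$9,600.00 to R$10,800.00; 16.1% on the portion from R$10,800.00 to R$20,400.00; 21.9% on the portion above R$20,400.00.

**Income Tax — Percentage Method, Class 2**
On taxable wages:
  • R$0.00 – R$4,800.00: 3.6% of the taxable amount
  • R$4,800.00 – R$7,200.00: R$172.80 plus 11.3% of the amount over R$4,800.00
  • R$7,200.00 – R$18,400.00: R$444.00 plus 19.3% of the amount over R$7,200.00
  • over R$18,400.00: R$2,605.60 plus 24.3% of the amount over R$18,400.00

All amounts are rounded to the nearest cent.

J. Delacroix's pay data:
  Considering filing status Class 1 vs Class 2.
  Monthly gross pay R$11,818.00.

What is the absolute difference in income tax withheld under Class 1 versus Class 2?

Income Tax (Class 1): taxable = R$11,818.00
  R$730.80 + 16.1% × (R$11,818.00 − R$10,800.00) = R$730.80 + 16.1% × R$1,018.00 = R$894.70
Income Tax (Class 2): taxable = R$11,818.00
  R$444.00 + 19.3% × (R$11,818.00 − R$7,200.00) = R$444.00 + 19.3% × R$4,618.00 = R$1,335.27
Difference: |R$894.70 − R$1,335.27| = R$440.57 (higher under Class 2)

R$440.57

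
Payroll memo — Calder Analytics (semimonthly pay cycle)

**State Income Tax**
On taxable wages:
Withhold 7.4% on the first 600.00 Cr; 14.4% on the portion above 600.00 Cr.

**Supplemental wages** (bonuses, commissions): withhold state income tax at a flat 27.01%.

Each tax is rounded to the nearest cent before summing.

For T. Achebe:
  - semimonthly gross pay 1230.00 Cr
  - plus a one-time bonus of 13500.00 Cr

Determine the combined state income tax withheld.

3781.47 Cr

State Income Tax: taxable = 1230.00 Cr
  44.40 Cr + 14.4% × (1230.00 Cr − 600.00 Cr) = 44.40 Cr + 14.4% × 630.00 Cr = 135.12 Cr
Supplemental (27.01% flat on bonus): 27.01% × 13500.00 Cr = 3646.35 Cr
Total state income tax: 135.12 Cr + 3646.35 Cr = 3781.47 Cr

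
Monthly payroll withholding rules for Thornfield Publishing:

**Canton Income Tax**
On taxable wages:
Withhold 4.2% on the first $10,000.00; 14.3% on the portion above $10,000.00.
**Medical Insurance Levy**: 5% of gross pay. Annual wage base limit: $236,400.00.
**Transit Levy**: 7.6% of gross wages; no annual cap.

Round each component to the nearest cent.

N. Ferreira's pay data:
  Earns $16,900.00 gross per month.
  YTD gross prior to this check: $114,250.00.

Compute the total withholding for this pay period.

Canton Income Tax: taxable = $16,900.00
  $420.00 + 14.3% × ($16,900.00 − $10,000.00) = $420.00 + 14.3% × $6,900.00 = $1,406.70
Medical Insurance Levy: 5% × $16,900.00 = $845.00
Transit Levy: 7.6% × $16,900.00 = $1,284.40
Total: $1,406.70 + $845.00 + $1,284.40 = $3,536.10

$3,536.10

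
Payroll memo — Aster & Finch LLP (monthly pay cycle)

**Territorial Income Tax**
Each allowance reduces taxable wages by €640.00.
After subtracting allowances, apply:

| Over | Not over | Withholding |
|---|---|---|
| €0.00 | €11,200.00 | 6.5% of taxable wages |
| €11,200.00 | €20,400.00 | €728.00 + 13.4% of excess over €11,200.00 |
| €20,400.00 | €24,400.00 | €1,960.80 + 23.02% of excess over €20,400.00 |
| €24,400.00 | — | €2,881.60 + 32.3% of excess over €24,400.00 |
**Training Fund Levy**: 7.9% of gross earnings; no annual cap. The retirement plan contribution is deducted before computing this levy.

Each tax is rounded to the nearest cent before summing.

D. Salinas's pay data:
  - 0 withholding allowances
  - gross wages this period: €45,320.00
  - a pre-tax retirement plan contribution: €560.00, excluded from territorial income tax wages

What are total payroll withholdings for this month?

Territorial Income Tax: taxable = €45,320.00 − €560.00 = €44,760.00
  €2,881.60 + 32.3% × (€44,760.00 − €24,400.00) = €2,881.60 + 32.3% × €20,360.00 = €9,457.88
Training Fund Levy: 7.9% × €44,760.00 = €3,536.04
Total: €9,457.88 + €3,536.04 = €12,993.92

€12,993.92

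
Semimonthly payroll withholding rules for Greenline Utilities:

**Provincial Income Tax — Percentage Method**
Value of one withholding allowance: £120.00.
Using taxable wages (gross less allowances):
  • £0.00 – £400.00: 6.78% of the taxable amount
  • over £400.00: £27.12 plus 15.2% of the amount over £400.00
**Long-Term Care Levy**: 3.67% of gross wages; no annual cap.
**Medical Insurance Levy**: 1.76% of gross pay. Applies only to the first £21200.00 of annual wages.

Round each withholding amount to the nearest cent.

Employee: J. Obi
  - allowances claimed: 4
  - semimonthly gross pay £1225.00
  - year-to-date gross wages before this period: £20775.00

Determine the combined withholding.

£132.00

Provincial Income Tax: taxable = £1225.00 − 4×£120.00 = £745.00
  £27.12 + 15.2% × (£745.00 − £400.00) = £27.12 + 15.2% × £345.00 = £79.56
Long-Term Care Levy: 3.67% × £1225.00 = £44.96
Medical Insurance Levy: cap £21200.00 − YTD £20775.00 = £425.00 subject; 1.76% × £425.00 = £7.48
Total: £79.56 + £44.96 + £7.48 = £132.00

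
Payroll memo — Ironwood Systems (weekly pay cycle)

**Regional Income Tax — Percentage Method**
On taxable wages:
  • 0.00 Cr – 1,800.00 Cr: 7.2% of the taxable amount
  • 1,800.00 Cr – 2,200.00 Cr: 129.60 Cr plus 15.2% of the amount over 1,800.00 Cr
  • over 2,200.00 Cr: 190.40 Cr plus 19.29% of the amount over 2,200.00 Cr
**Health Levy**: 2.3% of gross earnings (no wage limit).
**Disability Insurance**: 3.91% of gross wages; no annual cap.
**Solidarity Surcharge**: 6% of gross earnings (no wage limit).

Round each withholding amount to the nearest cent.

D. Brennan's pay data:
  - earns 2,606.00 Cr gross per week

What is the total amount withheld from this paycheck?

Regional Income Tax: taxable = 2,606.00 Cr
  190.40 Cr + 19.29% × (2,606.00 Cr − 2,200.00 Cr) = 190.40 Cr + 19.29% × 406.00 Cr = 268.72 Cr
Health Levy: 2.3% × 2,606.00 Cr = 59.94 Cr
Disability Insurance: 3.91% × 2,606.00 Cr = 101.89 Cr
Solidarity Surcharge: 6% × 2,606.00 Cr = 156.36 Cr
Total: 268.72 Cr + 59.94 Cr + 101.89 Cr + 156.36 Cr = 586.91 Cr

586.91 Cr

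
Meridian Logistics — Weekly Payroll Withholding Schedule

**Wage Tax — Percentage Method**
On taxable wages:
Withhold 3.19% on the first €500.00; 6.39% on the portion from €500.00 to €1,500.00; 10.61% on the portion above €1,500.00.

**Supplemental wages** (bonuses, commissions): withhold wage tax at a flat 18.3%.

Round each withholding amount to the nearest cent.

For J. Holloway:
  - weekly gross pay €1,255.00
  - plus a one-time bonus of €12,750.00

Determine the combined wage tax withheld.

€2,397.44

Wage Tax: taxable = €1,255.00
  €15.95 + 6.39% × (€1,255.00 − €500.00) = €15.95 + 6.39% × €755.00 = €64.19
Supplemental (18.3% flat on bonus): 18.3% × €12,750.00 = €2,333.25
Total wage tax: €64.19 + €2,333.25 = €2,397.44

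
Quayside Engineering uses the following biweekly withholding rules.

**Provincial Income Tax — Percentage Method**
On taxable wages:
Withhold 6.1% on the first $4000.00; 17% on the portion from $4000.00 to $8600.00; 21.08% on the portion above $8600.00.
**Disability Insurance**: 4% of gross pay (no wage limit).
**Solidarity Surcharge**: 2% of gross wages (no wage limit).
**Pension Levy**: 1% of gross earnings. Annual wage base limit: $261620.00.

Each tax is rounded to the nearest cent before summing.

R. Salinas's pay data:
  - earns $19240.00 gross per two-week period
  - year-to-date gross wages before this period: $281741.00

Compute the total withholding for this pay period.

$4423.31

Provincial Income Tax: taxable = $19240.00
  $1026.00 + 21.08% × ($19240.00 − $8600.00) = $1026.00 + 21.08% × $10640.00 = $3268.91
Disability Insurance: 4% × $19240.00 = $769.60
Solidarity Surcharge: 2% × $19240.00 = $384.80
Pension Levy: YTD $281741.00 ≥ cap $261620.00 → $0.00
Total: $3268.91 + $769.60 + $384.80 + $0.00 = $4423.31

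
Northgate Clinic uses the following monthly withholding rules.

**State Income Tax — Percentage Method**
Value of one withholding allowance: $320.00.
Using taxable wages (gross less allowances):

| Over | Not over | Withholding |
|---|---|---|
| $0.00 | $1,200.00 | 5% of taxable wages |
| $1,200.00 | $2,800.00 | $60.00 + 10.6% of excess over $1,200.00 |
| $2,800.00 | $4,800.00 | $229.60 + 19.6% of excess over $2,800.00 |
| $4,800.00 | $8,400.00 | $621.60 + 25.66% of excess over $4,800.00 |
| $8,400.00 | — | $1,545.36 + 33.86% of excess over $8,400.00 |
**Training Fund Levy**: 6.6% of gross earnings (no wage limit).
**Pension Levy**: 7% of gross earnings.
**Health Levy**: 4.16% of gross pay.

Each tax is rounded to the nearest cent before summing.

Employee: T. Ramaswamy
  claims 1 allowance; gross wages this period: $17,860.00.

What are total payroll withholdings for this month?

$7,812.10

State Income Tax: taxable = $17,860.00 − 1×$320.00 = $17,540.00
  $1,545.36 + 33.86% × ($17,540.00 − $8,400.00) = $1,545.36 + 33.86% × $9,140.00 = $4,640.16
Training Fund Levy: 6.6% × $17,860.00 = $1,178.76
Pension Levy: 7% × $17,860.00 = $1,250.20
Health Levy: 4.16% × $17,860.00 = $742.98
Total: $4,640.16 + $1,178.76 + $1,250.20 + $742.98 = $7,812.10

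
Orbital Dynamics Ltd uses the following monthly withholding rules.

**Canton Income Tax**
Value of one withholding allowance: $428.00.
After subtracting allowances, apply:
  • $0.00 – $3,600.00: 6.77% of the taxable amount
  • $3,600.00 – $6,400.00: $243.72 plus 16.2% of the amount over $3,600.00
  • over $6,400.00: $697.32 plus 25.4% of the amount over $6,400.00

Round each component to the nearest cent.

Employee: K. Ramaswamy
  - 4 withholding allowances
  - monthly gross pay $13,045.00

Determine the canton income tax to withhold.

Canton Income Tax: taxable = $13,045.00 − 4×$428.00 = $11,333.00
  $697.32 + 25.4% × ($11,333.00 − $6,400.00) = $697.32 + 25.4% × $4,933.00 = $1,950.30

$1,950.30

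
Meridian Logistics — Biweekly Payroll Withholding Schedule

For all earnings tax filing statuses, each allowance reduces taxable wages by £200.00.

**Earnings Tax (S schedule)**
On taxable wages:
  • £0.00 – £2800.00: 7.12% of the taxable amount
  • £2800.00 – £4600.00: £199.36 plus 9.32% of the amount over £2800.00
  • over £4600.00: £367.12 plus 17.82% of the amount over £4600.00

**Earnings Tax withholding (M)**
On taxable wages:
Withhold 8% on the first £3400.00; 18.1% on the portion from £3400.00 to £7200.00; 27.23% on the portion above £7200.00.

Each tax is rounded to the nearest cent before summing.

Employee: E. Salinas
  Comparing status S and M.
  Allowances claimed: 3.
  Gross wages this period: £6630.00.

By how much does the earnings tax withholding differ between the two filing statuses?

Earnings Tax (S): taxable = £6630.00 − 3×£200.00 = £6030.00
  £367.12 + 17.82% × (£6030.00 − £4600.00) = £367.12 + 17.82% × £1430.00 = £621.95
Earnings Tax (M): taxable = £6630.00 − 3×£200.00 = £6030.00
  £272.00 + 18.1% × (£6030.00 − £3400.00) = £272.00 + 18.1% × £2630.00 = £748.03
Difference: |£621.95 − £748.03| = £126.08 (higher under M)

£126.08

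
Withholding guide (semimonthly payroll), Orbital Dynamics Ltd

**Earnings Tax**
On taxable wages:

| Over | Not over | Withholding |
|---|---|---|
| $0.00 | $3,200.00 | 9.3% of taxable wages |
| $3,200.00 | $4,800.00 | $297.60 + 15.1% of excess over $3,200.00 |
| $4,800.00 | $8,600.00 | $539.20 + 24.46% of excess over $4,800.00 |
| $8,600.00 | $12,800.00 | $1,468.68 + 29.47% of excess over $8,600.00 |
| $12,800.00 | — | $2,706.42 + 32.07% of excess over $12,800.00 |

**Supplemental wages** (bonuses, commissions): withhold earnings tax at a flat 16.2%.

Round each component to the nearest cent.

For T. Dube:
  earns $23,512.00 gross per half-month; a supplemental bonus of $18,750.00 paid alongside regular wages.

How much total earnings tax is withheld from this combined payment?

Earnings Tax: taxable = $23,512.00
  $2,706.42 + 32.07% × ($23,512.00 − $12,800.00) = $2,706.42 + 32.07% × $10,712.00 = $6,141.76
Supplemental (16.2% flat on bonus): 16.2% × $18,750.00 = $3,037.50
Total earnings tax: $6,141.76 + $3,037.50 = $9,179.26

$9,179.26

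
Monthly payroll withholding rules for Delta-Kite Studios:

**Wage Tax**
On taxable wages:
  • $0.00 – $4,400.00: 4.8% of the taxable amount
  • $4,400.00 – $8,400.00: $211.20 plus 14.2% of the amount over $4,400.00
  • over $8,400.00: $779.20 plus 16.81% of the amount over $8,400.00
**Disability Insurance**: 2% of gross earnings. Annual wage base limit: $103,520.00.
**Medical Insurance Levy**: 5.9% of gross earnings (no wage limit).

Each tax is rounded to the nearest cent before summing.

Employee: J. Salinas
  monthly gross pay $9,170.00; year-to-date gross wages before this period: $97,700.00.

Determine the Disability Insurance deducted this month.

Disability Insurance: cap $103,520.00 − YTD $97,700.00 = $5,820.00 subject; 2% × $5,820.00 = $116.40

$116.40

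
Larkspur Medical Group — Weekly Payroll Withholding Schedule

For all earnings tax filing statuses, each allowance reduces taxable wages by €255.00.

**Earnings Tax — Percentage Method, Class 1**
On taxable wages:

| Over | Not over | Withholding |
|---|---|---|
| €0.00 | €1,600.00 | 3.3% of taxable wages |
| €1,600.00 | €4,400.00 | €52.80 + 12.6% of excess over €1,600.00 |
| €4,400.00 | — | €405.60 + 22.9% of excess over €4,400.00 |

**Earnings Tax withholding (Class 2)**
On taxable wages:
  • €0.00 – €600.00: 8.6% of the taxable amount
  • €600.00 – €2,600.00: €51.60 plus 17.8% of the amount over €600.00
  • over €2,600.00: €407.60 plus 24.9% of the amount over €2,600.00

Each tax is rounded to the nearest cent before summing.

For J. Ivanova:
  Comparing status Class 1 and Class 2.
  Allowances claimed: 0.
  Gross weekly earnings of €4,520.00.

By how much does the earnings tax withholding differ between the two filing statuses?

€452.60

Earnings Tax (Class 1): taxable = €4,520.00
  €405.60 + 22.9% × (€4,520.00 − €4,400.00) = €405.60 + 22.9% × €120.00 = €433.08
Earnings Tax (Class 2): taxable = €4,520.00
  €407.60 + 24.9% × (€4,520.00 − €2,600.00) = €407.60 + 24.9% × €1,920.00 = €885.68
Difference: |€433.08 − €885.68| = €452.60 (higher under Class 2)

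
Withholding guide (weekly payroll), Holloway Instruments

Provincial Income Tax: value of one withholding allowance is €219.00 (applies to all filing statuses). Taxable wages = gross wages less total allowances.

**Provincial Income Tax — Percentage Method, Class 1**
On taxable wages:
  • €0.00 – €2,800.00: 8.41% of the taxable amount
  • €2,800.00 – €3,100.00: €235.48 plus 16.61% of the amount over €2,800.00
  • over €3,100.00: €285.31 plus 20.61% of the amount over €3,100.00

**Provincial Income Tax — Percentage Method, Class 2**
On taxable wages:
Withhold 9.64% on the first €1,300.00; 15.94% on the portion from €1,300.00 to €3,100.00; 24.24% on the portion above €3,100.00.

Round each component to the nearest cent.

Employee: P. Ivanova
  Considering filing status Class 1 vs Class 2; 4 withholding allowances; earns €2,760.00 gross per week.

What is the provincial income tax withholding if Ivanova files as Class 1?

€158.44

Provincial Income Tax (Class 1): taxable = €2,760.00 − 4×€219.00 = €1,884.00
  8.41% × €1,884.00 = €158.44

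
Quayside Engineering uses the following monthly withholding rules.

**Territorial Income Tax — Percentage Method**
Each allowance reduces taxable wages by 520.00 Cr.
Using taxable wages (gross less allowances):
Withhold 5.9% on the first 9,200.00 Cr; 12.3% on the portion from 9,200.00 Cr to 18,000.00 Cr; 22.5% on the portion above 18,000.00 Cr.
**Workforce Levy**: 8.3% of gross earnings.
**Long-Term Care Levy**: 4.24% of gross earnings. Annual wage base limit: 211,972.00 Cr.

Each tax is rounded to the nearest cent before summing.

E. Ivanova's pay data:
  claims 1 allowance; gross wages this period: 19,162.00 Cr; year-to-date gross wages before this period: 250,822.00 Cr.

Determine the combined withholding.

Territorial Income Tax: taxable = 19,162.00 Cr − 1×520.00 Cr = 18,642.00 Cr
  1,625.20 Cr + 22.5% × (18,642.00 Cr − 18,000.00 Cr) = 1,625.20 Cr + 22.5% × 642.00 Cr = 1,769.65 Cr
Workforce Levy: 8.3% × 19,162.00 Cr = 1,590.45 Cr
Long-Term Care Levy: YTD 250,822.00 Cr ≥ cap 211,972.00 Cr → 0.00 Cr
Total: 1,769.65 Cr + 1,590.45 Cr + 0.00 Cr = 3,360.10 Cr

3,360.10 Cr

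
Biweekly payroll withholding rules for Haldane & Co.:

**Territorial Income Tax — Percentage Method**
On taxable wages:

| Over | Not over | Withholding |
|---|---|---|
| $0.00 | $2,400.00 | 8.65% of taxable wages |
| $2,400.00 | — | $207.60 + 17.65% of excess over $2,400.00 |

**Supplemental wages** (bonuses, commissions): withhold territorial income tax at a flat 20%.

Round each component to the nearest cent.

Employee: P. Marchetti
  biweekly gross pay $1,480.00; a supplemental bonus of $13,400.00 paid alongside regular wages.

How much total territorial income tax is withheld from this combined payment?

Territorial Income Tax: taxable = $1,480.00
  8.65% × $1,480.00 = $128.02
Supplemental (20% flat on bonus): 20% × $13,400.00 = $2,680.00
Total territorial income tax: $128.02 + $2,680.00 = $2,808.02

$2,808.02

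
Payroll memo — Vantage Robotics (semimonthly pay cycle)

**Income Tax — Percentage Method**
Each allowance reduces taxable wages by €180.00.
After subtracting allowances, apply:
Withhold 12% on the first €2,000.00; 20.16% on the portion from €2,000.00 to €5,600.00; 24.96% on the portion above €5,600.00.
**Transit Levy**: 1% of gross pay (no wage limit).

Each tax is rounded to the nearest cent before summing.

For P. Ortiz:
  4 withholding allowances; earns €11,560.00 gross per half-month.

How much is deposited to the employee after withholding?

€9,170.74

Income Tax: taxable = €11,560.00 − 4×€180.00 = €10,840.00
  €965.76 + 24.96% × (€10,840.00 − €5,600.00) = €965.76 + 24.96% × €5,240.00 = €2,273.66
Transit Levy: 1% × €11,560.00 = €115.60
Total withheld: €2,273.66 + €115.60 = €2,389.26
Net pay: €11,560.00 − €2,389.26 = €9,170.74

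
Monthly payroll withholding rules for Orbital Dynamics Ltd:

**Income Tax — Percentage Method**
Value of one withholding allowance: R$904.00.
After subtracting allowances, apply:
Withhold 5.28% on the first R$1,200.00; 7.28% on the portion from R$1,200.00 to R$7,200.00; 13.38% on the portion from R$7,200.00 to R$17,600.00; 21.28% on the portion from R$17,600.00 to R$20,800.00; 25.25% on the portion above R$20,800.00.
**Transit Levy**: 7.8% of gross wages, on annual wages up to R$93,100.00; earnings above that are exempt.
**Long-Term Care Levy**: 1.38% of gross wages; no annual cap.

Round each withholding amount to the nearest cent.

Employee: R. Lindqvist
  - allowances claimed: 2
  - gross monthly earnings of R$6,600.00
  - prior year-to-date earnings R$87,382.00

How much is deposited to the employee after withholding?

Income Tax: taxable = R$6,600.00 − 2×R$904.00 = R$4,792.00
  R$63.36 + 7.28% × (R$4,792.00 − R$1,200.00) = R$63.36 + 7.28% × R$3,592.00 = R$324.86
Transit Levy: cap R$93,100.00 − YTD R$87,382.00 = R$5,718.00 subject; 7.8% × R$5,718.00 = R$446.00
Long-Term Care Levy: 1.38% × R$6,600.00 = R$91.08
Total withheld: R$324.86 + R$446.00 + R$91.08 = R$861.94
Net pay: R$6,600.00 − R$861.94 = R$5,738.06

R$5,738.06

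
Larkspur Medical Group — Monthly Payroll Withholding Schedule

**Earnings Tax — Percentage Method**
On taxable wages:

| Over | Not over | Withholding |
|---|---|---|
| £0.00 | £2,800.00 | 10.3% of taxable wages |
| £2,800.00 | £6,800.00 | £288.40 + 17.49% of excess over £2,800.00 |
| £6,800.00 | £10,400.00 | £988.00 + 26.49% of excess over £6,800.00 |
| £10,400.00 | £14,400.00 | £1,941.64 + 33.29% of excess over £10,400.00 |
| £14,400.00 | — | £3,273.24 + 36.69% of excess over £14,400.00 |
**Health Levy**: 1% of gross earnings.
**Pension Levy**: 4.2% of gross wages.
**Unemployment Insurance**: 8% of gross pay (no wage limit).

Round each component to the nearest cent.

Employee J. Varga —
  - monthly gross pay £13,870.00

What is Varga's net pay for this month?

£8,942.36

Earnings Tax: taxable = £13,870.00
  £1,941.64 + 33.29% × (£13,870.00 − £10,400.00) = £1,941.64 + 33.29% × £3,470.00 = £3,096.80
Health Levy: 1% × £13,870.00 = £138.70
Pension Levy: 4.2% × £13,870.00 = £582.54
Unemployment Insurance: 8% × £13,870.00 = £1,109.60
Total withheld: £3,096.80 + £138.70 + £582.54 + £1,109.60 = £4,927.64
Net pay: £13,870.00 − £4,927.64 = £8,942.36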